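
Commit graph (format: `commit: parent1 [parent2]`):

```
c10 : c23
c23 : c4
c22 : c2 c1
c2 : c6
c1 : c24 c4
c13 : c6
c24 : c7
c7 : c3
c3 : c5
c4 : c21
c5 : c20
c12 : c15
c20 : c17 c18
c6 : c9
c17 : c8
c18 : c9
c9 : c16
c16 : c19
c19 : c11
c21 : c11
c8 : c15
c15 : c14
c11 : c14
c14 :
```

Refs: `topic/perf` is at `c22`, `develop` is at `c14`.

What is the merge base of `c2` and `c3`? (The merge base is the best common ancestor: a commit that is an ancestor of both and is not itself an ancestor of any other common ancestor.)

c9

Ancestors of c2: {c11, c14, c16, c19, c2, c6, c9}.
Ancestors of c3: {c11, c14, c15, c16, c17, c18, c19, c20, c3, c5, c8, c9}.
Common ancestors: {c11, c14, c16, c19, c9}.
Among these, c9 is not an ancestor of any other common ancestor — it is the merge base.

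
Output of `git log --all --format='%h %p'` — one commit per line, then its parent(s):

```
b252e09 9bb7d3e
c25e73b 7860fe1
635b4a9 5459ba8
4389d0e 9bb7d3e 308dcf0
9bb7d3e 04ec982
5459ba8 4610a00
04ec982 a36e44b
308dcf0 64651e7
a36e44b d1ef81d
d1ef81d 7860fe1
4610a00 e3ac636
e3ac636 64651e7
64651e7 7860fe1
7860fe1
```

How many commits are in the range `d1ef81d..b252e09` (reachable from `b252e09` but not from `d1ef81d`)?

4

Reachable from b252e09: {04ec982, 7860fe1, 9bb7d3e, a36e44b, b252e09, d1ef81d}.
Reachable from d1ef81d: {7860fe1, d1ef81d}.
In b252e09's history but not d1ef81d's: {04ec982, 9bb7d3e, a36e44b, b252e09} — 4 commits.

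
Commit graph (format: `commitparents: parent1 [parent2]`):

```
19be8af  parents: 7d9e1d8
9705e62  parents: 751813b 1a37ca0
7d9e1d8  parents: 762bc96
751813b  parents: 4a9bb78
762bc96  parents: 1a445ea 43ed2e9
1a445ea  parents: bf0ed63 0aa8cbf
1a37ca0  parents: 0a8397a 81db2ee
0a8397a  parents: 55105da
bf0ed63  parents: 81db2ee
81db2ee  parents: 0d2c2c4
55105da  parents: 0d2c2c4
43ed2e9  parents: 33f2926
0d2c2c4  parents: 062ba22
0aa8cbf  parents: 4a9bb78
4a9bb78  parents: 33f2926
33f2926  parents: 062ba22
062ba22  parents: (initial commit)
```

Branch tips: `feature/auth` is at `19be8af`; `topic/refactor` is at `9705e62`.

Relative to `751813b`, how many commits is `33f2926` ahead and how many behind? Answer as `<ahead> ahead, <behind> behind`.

0 ahead, 2 behind

Reachable from 33f2926: {062ba22, 33f2926}.
Reachable from 751813b: {062ba22, 33f2926, 4a9bb78, 751813b}.
Only in 33f2926's history (ahead): {} — 0.
Only in 751813b's history (behind): {4a9bb78, 751813b} — 2.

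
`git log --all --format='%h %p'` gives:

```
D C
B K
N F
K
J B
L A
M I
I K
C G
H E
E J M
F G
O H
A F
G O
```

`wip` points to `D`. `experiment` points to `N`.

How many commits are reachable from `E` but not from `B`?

4

Reachable from E: {B, E, I, J, K, M}.
Reachable from B: {B, K}.
In E's history but not B's: {E, I, J, M} — 4 commits.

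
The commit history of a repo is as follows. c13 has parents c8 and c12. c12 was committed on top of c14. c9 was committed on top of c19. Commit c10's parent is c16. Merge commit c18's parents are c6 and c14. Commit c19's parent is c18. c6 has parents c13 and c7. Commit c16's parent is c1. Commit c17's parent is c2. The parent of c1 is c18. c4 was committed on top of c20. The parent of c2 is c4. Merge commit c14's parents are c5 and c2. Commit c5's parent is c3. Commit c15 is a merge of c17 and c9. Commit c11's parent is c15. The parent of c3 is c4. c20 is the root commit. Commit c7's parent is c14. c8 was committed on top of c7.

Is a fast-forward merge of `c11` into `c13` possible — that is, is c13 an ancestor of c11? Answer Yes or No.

A fast-forward from c13 to c11 is possible iff c13 is an ancestor of c11.
Ancestors of c11: {c11, c12, c13, c14, c15, c17, c18, c19, c2, c20, c3, c4, c5, c6, c7, c8, c9}.
c13 is among them, so fast-forward is possible.

Yes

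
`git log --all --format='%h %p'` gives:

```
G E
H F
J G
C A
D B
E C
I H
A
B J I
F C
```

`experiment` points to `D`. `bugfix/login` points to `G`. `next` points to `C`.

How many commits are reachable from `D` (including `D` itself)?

Walking parent pointers from D: reachable set = {A, B, C, D, E, F, G, H, I, J}.
That is 10 commits.

10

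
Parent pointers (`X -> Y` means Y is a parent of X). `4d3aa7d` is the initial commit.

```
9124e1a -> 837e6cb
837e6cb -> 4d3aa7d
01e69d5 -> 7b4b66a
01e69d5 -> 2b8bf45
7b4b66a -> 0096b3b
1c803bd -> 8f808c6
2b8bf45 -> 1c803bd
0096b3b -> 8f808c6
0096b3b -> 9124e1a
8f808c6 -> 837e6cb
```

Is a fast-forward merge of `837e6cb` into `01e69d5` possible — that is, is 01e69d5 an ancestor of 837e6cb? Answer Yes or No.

No

A fast-forward from 01e69d5 to 837e6cb is possible iff 01e69d5 is an ancestor of 837e6cb.
Ancestors of 837e6cb: {4d3aa7d, 837e6cb}.
01e69d5 is not among them, so fast-forward is not possible.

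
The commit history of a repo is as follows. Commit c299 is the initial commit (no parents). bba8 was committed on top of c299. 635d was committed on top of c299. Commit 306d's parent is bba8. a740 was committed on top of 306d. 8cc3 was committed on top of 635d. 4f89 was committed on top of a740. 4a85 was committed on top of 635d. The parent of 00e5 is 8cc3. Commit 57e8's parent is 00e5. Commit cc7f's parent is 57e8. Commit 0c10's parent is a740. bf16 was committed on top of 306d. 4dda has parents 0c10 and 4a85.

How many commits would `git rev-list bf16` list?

4

Walking parent pointers from bf16: reachable set = {306d, bba8, bf16, c299}.
That is 4 commits.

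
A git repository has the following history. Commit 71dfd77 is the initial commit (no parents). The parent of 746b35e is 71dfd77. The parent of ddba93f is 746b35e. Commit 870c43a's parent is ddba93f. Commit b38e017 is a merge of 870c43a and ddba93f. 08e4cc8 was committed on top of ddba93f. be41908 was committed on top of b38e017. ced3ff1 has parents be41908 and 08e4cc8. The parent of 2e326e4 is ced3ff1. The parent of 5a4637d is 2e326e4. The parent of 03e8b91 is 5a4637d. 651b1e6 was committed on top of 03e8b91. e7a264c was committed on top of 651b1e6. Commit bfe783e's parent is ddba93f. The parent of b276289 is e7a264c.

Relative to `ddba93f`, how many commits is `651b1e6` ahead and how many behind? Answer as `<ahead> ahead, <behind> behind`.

Reachable from 651b1e6: {03e8b91, 08e4cc8, 2e326e4, 5a4637d, 651b1e6, 71dfd77, 746b35e, 870c43a, b38e017, be41908, ced3ff1, ddba93f}.
Reachable from ddba93f: {71dfd77, 746b35e, ddba93f}.
Only in 651b1e6's history (ahead): {03e8b91, 08e4cc8, 2e326e4, 5a4637d, 651b1e6, 870c43a, b38e017, be41908, ced3ff1} — 9.
Only in ddba93f's history (behind): {} — 0.

9 ahead, 0 behind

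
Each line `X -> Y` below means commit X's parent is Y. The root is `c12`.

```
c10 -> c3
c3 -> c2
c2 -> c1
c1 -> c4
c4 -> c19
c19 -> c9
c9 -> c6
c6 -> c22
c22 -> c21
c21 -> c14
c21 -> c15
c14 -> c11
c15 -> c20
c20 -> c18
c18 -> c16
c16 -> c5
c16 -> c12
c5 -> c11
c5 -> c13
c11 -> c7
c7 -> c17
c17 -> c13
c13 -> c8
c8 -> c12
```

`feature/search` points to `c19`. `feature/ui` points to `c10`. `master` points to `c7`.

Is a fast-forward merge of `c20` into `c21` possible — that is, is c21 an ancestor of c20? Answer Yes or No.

No

A fast-forward from c21 to c20 is possible iff c21 is an ancestor of c20.
Ancestors of c20: {c11, c12, c13, c16, c17, c18, c20, c5, c7, c8}.
c21 is not among them, so fast-forward is not possible.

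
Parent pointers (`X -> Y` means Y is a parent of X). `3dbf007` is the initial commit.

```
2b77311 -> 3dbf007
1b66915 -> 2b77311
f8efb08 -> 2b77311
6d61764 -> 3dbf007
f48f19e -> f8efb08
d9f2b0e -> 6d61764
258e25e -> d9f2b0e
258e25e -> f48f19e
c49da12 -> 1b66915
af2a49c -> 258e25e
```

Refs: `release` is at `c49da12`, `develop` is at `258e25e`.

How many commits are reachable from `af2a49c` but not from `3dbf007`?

Reachable from af2a49c: {258e25e, 2b77311, 3dbf007, 6d61764, af2a49c, d9f2b0e, f48f19e, f8efb08}.
Reachable from 3dbf007: {3dbf007}.
In af2a49c's history but not 3dbf007's: {258e25e, 2b77311, 6d61764, af2a49c, d9f2b0e, f48f19e, f8efb08} — 7 commits.

7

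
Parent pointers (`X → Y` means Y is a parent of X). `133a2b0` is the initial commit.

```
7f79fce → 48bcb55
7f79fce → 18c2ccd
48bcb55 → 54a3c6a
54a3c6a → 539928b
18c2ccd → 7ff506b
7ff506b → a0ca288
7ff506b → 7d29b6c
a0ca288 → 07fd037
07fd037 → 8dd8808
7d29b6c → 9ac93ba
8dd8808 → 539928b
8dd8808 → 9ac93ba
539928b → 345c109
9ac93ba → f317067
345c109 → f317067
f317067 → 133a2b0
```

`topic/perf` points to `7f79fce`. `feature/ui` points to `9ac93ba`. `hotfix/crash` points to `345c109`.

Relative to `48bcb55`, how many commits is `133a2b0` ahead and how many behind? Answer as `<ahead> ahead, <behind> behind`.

Reachable from 133a2b0: {133a2b0}.
Reachable from 48bcb55: {133a2b0, 345c109, 48bcb55, 539928b, 54a3c6a, f317067}.
Only in 133a2b0's history (ahead): {} — 0.
Only in 48bcb55's history (behind): {345c109, 48bcb55, 539928b, 54a3c6a, f317067} — 5.

0 ahead, 5 behind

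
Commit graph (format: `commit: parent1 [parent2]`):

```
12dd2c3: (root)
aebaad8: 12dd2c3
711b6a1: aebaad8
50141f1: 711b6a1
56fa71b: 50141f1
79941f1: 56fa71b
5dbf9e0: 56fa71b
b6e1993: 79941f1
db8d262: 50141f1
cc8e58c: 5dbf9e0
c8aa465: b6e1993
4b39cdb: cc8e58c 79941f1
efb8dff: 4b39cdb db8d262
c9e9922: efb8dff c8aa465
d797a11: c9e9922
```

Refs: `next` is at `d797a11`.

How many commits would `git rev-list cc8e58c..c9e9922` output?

7

Reachable from c9e9922: {12dd2c3, 4b39cdb, 50141f1, 56fa71b, 5dbf9e0, 711b6a1, 79941f1, aebaad8, b6e1993, c8aa465, c9e9922, cc8e58c, db8d262, efb8dff}.
Reachable from cc8e58c: {12dd2c3, 50141f1, 56fa71b, 5dbf9e0, 711b6a1, aebaad8, cc8e58c}.
In c9e9922's history but not cc8e58c's: {4b39cdb, 79941f1, b6e1993, c8aa465, c9e9922, db8d262, efb8dff} — 7 commits.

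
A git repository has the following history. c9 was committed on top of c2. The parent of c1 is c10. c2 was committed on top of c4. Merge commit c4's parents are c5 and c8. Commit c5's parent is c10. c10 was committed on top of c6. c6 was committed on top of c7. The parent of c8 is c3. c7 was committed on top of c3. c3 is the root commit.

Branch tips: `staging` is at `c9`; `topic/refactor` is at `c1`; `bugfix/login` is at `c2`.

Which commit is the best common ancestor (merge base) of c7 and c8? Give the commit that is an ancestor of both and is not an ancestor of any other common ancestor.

Ancestors of c7: {c3, c7}.
Ancestors of c8: {c3, c8}.
Common ancestors: {c3}.
The only common ancestor is c3, so it is the merge base.

c3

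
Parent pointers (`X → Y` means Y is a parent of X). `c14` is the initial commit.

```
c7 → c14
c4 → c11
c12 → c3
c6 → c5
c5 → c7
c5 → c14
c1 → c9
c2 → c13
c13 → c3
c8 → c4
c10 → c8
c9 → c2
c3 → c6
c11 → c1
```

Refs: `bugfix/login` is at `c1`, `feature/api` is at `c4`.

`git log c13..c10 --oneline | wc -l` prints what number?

Reachable from c10: {c1, c10, c11, c13, c14, c2, c3, c4, c5, c6, c7, c8, c9}.
Reachable from c13: {c13, c14, c3, c5, c6, c7}.
In c10's history but not c13's: {c1, c10, c11, c2, c4, c8, c9} — 7 commits.

7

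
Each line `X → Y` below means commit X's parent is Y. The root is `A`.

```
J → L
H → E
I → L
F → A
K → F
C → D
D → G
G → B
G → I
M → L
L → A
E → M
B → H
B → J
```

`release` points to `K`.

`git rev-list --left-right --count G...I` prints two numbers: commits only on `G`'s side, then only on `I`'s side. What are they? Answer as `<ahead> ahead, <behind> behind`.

Reachable from G: {A, B, E, G, H, I, J, L, M}.
Reachable from I: {A, I, L}.
Only in G's history (ahead): {B, E, G, H, J, M} — 6.
Only in I's history (behind): {} — 0.

6 ahead, 0 behind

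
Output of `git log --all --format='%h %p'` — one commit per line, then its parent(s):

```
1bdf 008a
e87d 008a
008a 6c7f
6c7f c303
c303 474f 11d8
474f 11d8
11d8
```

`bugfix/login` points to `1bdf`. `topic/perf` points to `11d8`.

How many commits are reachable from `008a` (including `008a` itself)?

5

Walking parent pointers from 008a: reachable set = {008a, 11d8, 474f, 6c7f, c303}.
That is 5 commits.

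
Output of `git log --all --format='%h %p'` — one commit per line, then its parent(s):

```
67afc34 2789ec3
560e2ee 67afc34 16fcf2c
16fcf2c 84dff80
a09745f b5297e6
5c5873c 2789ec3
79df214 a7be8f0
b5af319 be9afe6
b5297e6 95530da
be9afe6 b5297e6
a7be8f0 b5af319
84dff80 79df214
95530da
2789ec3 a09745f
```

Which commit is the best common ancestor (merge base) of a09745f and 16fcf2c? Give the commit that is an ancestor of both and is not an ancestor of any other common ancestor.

b5297e6

Ancestors of a09745f: {95530da, a09745f, b5297e6}.
Ancestors of 16fcf2c: {16fcf2c, 79df214, 84dff80, 95530da, a7be8f0, b5297e6, b5af319, be9afe6}.
Common ancestors: {95530da, b5297e6}.
Among these, b5297e6 is not an ancestor of any other common ancestor — it is the merge base.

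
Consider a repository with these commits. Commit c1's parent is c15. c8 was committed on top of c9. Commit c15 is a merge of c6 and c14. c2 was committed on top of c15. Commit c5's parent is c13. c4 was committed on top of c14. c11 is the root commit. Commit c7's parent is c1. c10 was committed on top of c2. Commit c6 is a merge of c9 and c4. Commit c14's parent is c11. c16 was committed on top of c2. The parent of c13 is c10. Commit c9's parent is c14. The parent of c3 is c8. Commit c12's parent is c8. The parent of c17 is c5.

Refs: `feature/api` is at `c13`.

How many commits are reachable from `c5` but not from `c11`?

Reachable from c5: {c10, c11, c13, c14, c15, c2, c4, c5, c6, c9}.
Reachable from c11: {c11}.
In c5's history but not c11's: {c10, c13, c14, c15, c2, c4, c5, c6, c9} — 9 commits.

9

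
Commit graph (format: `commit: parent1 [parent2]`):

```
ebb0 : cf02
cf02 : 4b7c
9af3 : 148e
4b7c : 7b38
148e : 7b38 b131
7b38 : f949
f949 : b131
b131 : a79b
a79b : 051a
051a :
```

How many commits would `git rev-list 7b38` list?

Walking parent pointers from 7b38: reachable set = {051a, 7b38, a79b, b131, f949}.
That is 5 commits.

5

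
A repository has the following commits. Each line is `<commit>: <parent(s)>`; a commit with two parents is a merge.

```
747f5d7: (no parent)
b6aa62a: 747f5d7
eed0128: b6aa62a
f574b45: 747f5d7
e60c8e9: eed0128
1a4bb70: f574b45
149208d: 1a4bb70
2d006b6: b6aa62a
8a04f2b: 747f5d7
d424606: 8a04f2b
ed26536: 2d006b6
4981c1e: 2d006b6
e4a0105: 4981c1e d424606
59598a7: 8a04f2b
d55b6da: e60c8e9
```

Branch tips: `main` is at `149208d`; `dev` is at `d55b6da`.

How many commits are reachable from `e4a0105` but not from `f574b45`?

6

Reachable from e4a0105: {2d006b6, 4981c1e, 747f5d7, 8a04f2b, b6aa62a, d424606, e4a0105}.
Reachable from f574b45: {747f5d7, f574b45}.
In e4a0105's history but not f574b45's: {2d006b6, 4981c1e, 8a04f2b, b6aa62a, d424606, e4a0105} — 6 commits.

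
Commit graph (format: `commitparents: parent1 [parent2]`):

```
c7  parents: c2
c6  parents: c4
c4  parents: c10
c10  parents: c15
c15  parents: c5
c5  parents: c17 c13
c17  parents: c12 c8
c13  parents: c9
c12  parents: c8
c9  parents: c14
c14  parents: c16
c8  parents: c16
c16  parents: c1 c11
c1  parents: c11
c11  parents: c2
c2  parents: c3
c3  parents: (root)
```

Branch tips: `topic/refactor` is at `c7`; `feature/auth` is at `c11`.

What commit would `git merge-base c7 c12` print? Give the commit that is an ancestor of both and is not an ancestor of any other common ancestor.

Ancestors of c7: {c2, c3, c7}.
Ancestors of c12: {c1, c11, c12, c16, c2, c3, c8}.
Common ancestors: {c2, c3}.
Among these, c2 is not an ancestor of any other common ancestor — it is the merge base.

c2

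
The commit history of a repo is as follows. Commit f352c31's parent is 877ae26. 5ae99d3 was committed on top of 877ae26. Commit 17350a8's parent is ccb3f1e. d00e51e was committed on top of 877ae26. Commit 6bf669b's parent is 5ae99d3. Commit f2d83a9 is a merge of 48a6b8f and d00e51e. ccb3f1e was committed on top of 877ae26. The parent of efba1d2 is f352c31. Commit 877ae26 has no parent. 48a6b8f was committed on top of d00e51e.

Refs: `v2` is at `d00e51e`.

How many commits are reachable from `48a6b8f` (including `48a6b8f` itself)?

Walking parent pointers from 48a6b8f: reachable set = {48a6b8f, 877ae26, d00e51e}.
That is 3 commits.

3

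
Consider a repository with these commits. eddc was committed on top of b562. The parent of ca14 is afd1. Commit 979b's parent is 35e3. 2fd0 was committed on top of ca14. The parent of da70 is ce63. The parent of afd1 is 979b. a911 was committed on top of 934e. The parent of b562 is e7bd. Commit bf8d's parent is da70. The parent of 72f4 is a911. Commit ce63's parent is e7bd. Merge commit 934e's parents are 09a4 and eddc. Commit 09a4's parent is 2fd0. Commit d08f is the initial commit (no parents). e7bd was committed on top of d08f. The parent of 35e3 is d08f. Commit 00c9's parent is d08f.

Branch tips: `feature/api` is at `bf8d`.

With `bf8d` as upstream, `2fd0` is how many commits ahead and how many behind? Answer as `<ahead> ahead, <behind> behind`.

5 ahead, 4 behind

Reachable from 2fd0: {2fd0, 35e3, 979b, afd1, ca14, d08f}.
Reachable from bf8d: {bf8d, ce63, d08f, da70, e7bd}.
Only in 2fd0's history (ahead): {2fd0, 35e3, 979b, afd1, ca14} — 5.
Only in bf8d's history (behind): {bf8d, ce63, da70, e7bd} — 4.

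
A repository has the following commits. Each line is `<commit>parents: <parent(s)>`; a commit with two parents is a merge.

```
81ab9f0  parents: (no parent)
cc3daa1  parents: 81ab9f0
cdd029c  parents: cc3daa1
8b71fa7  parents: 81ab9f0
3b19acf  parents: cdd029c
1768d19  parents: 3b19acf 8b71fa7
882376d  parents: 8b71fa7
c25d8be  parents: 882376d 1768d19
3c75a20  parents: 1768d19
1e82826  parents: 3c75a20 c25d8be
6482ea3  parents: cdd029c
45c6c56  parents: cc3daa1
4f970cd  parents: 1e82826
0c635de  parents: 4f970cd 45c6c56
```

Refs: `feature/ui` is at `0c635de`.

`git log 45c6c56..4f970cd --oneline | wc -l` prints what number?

Reachable from 4f970cd: {1768d19, 1e82826, 3b19acf, 3c75a20, 4f970cd, 81ab9f0, 882376d, 8b71fa7, c25d8be, cc3daa1, cdd029c}.
Reachable from 45c6c56: {45c6c56, 81ab9f0, cc3daa1}.
In 4f970cd's history but not 45c6c56's: {1768d19, 1e82826, 3b19acf, 3c75a20, 4f970cd, 882376d, 8b71fa7, c25d8be, cdd029c} — 9 commits.

9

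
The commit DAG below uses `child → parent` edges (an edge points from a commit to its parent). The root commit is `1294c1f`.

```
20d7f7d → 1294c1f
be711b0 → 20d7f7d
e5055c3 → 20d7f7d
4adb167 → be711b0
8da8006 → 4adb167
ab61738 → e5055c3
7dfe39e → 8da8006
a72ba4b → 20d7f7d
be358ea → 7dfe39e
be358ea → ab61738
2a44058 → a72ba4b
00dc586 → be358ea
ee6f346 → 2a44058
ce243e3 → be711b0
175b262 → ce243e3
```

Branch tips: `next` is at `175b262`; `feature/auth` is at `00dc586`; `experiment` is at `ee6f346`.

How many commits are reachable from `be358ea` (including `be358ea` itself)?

Walking parent pointers from be358ea: reachable set = {1294c1f, 20d7f7d, 4adb167, 7dfe39e, 8da8006, ab61738, be358ea, be711b0, e5055c3}.
That is 9 commits.

9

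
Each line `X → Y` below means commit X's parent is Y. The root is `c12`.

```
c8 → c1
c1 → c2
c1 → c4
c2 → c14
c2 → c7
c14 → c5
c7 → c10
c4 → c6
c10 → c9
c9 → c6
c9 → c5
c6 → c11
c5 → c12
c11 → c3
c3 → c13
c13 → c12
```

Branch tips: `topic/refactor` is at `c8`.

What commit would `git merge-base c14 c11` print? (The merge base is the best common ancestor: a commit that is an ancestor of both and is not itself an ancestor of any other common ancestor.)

Ancestors of c14: {c12, c14, c5}.
Ancestors of c11: {c11, c12, c13, c3}.
Common ancestors: {c12}.
The only common ancestor is c12, so it is the merge base.

c12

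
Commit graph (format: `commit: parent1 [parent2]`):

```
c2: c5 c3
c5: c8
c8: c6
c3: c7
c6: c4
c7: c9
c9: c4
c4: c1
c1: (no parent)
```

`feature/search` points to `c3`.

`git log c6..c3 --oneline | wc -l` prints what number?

3

Reachable from c3: {c1, c3, c4, c7, c9}.
Reachable from c6: {c1, c4, c6}.
In c3's history but not c6's: {c3, c7, c9} — 3 commits.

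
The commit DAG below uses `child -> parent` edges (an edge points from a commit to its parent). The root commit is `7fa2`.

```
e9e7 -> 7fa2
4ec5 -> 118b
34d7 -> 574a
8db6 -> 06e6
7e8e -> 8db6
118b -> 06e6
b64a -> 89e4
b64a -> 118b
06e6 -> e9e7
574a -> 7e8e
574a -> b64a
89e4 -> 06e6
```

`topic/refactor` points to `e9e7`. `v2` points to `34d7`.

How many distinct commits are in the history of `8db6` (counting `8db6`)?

4

Walking parent pointers from 8db6: reachable set = {06e6, 7fa2, 8db6, e9e7}.
That is 4 commits.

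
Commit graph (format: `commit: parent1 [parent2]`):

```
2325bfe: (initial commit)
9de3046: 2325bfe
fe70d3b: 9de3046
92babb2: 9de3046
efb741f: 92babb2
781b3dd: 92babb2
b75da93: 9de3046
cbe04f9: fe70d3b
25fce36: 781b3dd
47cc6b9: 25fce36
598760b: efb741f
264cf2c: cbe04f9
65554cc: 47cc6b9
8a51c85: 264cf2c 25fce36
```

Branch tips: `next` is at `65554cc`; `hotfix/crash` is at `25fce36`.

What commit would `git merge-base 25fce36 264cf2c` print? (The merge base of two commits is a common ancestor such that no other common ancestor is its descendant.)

Ancestors of 25fce36: {2325bfe, 25fce36, 781b3dd, 92babb2, 9de3046}.
Ancestors of 264cf2c: {2325bfe, 264cf2c, 9de3046, cbe04f9, fe70d3b}.
Common ancestors: {2325bfe, 9de3046}.
Among these, 9de3046 is not an ancestor of any other common ancestor — it is the merge base.

9de3046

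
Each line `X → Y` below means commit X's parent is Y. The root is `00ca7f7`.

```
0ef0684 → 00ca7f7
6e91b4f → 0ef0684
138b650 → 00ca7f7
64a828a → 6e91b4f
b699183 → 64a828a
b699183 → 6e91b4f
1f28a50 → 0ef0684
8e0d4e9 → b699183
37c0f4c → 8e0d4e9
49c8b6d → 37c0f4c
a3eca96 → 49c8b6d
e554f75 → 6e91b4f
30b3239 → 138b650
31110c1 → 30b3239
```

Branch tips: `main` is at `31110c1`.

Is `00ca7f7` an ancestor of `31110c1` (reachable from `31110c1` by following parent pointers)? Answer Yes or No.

Yes

Ancestors of 31110c1 (commits reachable by following parents): {00ca7f7, 138b650, 30b3239, 31110c1}.
00ca7f7 is in that set, so it is an ancestor of 31110c1.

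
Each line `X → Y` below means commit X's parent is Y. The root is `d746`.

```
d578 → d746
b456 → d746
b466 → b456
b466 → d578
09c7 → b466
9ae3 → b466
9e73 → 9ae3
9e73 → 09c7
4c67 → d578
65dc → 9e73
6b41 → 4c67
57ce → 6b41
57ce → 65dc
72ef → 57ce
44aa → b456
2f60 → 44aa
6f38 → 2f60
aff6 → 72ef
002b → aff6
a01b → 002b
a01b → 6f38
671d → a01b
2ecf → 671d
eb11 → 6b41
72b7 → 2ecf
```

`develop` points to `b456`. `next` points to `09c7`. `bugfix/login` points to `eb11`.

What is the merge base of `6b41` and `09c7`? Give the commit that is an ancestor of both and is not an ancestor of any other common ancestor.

Ancestors of 6b41: {4c67, 6b41, d578, d746}.
Ancestors of 09c7: {09c7, b456, b466, d578, d746}.
Common ancestors: {d578, d746}.
Among these, d578 is not an ancestor of any other common ancestor — it is the merge base.

d578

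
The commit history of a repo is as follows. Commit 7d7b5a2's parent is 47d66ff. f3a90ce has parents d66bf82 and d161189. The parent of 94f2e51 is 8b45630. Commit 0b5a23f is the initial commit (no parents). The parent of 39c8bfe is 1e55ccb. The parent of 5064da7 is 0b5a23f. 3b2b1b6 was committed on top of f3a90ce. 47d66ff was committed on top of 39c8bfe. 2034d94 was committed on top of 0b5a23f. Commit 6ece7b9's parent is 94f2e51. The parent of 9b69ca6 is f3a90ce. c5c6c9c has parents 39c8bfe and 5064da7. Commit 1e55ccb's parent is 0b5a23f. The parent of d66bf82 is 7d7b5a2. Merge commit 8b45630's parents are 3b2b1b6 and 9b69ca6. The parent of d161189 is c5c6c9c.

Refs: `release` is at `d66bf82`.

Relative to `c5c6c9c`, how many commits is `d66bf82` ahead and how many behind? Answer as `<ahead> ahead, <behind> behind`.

3 ahead, 2 behind

Reachable from d66bf82: {0b5a23f, 1e55ccb, 39c8bfe, 47d66ff, 7d7b5a2, d66bf82}.
Reachable from c5c6c9c: {0b5a23f, 1e55ccb, 39c8bfe, 5064da7, c5c6c9c}.
Only in d66bf82's history (ahead): {47d66ff, 7d7b5a2, d66bf82} — 3.
Only in c5c6c9c's history (behind): {5064da7, c5c6c9c} — 2.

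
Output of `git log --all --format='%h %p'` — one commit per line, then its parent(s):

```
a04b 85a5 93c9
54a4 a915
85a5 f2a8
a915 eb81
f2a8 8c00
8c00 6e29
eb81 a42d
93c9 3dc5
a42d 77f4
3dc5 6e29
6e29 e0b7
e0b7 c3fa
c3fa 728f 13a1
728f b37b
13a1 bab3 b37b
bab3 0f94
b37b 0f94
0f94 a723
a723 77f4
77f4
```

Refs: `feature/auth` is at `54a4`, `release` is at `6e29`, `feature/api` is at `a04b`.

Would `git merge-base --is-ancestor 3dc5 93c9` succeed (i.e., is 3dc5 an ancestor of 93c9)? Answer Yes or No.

Yes

Ancestors of 93c9 (commits reachable by following parents): {0f94, 13a1, 3dc5, 6e29, 728f, 77f4, 93c9, a723, b37b, bab3, c3fa, e0b7}.
3dc5 is in that set, so it is an ancestor of 93c9.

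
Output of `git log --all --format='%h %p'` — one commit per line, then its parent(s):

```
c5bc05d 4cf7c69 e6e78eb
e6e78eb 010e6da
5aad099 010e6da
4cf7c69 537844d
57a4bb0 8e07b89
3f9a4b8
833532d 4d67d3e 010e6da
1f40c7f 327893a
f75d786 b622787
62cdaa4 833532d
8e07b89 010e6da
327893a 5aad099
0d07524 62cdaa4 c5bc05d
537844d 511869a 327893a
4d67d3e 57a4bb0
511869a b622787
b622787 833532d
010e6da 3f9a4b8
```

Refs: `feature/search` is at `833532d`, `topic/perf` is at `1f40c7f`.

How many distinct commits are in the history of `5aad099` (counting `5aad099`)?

3

Walking parent pointers from 5aad099: reachable set = {010e6da, 3f9a4b8, 5aad099}.
That is 3 commits.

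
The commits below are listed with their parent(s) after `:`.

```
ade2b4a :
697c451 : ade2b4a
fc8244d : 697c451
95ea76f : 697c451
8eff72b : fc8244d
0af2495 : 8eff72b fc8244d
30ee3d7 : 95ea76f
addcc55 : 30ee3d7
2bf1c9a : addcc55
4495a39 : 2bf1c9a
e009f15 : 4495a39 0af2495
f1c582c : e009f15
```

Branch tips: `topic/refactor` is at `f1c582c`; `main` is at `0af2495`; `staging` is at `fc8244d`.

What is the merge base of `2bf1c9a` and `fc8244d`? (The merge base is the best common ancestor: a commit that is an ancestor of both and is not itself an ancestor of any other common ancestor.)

Ancestors of 2bf1c9a: {2bf1c9a, 30ee3d7, 697c451, 95ea76f, addcc55, ade2b4a}.
Ancestors of fc8244d: {697c451, ade2b4a, fc8244d}.
Common ancestors: {697c451, ade2b4a}.
Among these, 697c451 is not an ancestor of any other common ancestor — it is the merge base.

697c451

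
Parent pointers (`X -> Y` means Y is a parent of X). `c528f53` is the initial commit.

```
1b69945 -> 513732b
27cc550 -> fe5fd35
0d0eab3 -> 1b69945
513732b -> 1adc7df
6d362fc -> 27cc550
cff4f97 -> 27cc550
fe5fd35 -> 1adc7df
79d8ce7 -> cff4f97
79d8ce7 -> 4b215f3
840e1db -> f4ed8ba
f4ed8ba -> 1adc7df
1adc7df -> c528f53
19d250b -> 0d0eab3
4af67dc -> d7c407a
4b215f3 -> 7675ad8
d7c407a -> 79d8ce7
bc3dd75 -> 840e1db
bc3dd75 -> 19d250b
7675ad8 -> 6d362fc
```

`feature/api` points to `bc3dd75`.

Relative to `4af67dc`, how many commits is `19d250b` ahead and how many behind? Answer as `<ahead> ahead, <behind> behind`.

4 ahead, 9 behind

Reachable from 19d250b: {0d0eab3, 19d250b, 1adc7df, 1b69945, 513732b, c528f53}.
Reachable from 4af67dc: {1adc7df, 27cc550, 4af67dc, 4b215f3, 6d362fc, 7675ad8, 79d8ce7, c528f53, cff4f97, d7c407a, fe5fd35}.
Only in 19d250b's history (ahead): {0d0eab3, 19d250b, 1b69945, 513732b} — 4.
Only in 4af67dc's history (behind): {27cc550, 4af67dc, 4b215f3, 6d362fc, 7675ad8, 79d8ce7, cff4f97, d7c407a, fe5fd35} — 9.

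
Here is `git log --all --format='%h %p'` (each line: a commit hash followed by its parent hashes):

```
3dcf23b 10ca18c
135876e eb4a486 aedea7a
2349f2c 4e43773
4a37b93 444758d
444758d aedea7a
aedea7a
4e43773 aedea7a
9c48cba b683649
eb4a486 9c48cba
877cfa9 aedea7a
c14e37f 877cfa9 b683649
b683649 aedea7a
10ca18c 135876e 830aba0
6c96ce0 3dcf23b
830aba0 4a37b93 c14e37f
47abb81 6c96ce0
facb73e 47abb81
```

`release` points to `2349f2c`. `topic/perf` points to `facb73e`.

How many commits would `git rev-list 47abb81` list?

Walking parent pointers from 47abb81: reachable set = {10ca18c, 135876e, 3dcf23b, 444758d, 47abb81, 4a37b93, 6c96ce0, 830aba0, 877cfa9, 9c48cba, aedea7a, b683649, c14e37f, eb4a486}.
That is 14 commits.

14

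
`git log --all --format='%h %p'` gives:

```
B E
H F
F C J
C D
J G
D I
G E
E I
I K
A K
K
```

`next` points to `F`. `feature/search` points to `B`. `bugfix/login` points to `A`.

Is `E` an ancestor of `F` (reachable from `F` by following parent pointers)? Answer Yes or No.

Yes

Ancestors of F (commits reachable by following parents): {C, D, E, F, G, I, J, K}.
E is in that set, so it is an ancestor of F.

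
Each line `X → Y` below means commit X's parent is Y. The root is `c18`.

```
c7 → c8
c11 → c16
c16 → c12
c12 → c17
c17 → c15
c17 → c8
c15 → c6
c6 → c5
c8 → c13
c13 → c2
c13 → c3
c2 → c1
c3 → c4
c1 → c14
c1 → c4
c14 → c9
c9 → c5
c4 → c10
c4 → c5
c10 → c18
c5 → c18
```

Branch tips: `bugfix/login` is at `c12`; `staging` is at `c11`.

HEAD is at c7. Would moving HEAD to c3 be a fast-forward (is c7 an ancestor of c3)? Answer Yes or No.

A fast-forward from c7 to c3 is possible iff c7 is an ancestor of c3.
Ancestors of c3: {c10, c18, c3, c4, c5}.
c7 is not among them, so fast-forward is not possible.

No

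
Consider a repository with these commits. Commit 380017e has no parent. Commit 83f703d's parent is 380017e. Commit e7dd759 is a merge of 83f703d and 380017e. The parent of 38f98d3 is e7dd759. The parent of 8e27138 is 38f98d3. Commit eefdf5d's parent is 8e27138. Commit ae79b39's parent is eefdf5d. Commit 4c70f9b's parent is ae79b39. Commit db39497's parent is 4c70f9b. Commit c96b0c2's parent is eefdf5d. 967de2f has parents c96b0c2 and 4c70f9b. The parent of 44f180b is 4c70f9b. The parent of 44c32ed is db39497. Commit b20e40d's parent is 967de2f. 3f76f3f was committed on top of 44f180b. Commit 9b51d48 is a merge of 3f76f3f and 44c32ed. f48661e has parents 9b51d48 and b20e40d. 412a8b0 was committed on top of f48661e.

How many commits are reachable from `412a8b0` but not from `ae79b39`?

Reachable from 412a8b0: {380017e, 38f98d3, 3f76f3f, 412a8b0, 44c32ed, 44f180b, 4c70f9b, 83f703d, 8e27138, 967de2f, 9b51d48, ae79b39, b20e40d, c96b0c2, db39497, e7dd759, eefdf5d, f48661e}.
Reachable from ae79b39: {380017e, 38f98d3, 83f703d, 8e27138, ae79b39, e7dd759, eefdf5d}.
In 412a8b0's history but not ae79b39's: {3f76f3f, 412a8b0, 44c32ed, 44f180b, 4c70f9b, 967de2f, 9b51d48, b20e40d, c96b0c2, db39497, f48661e} — 11 commits.

11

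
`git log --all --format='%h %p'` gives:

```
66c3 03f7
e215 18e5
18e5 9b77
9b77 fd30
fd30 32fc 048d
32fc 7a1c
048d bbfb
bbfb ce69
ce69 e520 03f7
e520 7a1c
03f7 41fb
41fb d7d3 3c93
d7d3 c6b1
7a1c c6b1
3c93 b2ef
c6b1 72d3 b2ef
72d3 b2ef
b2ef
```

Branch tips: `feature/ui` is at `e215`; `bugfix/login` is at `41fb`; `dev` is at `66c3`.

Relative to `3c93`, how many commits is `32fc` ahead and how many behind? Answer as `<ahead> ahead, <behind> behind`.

Reachable from 32fc: {32fc, 72d3, 7a1c, b2ef, c6b1}.
Reachable from 3c93: {3c93, b2ef}.
Only in 32fc's history (ahead): {32fc, 72d3, 7a1c, c6b1} — 4.
Only in 3c93's history (behind): {3c93} — 1.

4 ahead, 1 behind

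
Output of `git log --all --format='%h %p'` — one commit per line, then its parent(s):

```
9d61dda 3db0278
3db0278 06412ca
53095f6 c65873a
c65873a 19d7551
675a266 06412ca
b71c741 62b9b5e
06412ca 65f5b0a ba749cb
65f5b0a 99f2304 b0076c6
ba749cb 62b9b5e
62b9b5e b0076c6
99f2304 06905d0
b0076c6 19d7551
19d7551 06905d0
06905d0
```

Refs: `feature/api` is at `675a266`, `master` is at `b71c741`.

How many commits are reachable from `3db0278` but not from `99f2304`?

Reachable from 3db0278: {06412ca, 06905d0, 19d7551, 3db0278, 62b9b5e, 65f5b0a, 99f2304, b0076c6, ba749cb}.
Reachable from 99f2304: {06905d0, 99f2304}.
In 3db0278's history but not 99f2304's: {06412ca, 19d7551, 3db0278, 62b9b5e, 65f5b0a, b0076c6, ba749cb} — 7 commits.

7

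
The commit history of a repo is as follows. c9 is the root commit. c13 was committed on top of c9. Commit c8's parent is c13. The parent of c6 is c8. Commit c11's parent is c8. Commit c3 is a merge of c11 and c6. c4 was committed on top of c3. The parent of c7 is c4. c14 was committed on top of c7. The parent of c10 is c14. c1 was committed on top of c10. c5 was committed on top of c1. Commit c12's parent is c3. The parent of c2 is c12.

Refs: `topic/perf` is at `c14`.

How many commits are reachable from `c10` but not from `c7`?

Reachable from c10: {c10, c11, c13, c14, c3, c4, c6, c7, c8, c9}.
Reachable from c7: {c11, c13, c3, c4, c6, c7, c8, c9}.
In c10's history but not c7's: {c10, c14} — 2 commits.

2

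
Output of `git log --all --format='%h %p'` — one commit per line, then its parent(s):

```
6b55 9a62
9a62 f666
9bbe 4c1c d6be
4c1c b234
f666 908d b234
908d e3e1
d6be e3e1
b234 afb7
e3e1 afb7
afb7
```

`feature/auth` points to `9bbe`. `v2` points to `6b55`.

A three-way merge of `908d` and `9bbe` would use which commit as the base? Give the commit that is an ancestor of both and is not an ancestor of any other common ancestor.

Ancestors of 908d: {908d, afb7, e3e1}.
Ancestors of 9bbe: {4c1c, 9bbe, afb7, b234, d6be, e3e1}.
Common ancestors: {afb7, e3e1}.
Among these, e3e1 is not an ancestor of any other common ancestor — it is the merge base.

e3e1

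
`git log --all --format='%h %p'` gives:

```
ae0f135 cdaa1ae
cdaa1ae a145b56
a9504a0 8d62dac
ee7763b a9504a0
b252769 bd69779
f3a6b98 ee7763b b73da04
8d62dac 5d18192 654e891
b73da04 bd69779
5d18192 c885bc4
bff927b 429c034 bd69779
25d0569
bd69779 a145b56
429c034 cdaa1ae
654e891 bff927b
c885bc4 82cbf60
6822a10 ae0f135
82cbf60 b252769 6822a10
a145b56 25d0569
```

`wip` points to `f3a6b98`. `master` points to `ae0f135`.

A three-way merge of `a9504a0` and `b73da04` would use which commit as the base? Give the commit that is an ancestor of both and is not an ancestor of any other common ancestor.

bd69779

Ancestors of a9504a0: {25d0569, 429c034, 5d18192, 654e891, 6822a10, 82cbf60, 8d62dac, a145b56, a9504a0, ae0f135, b252769, bd69779, bff927b, c885bc4, cdaa1ae}.
Ancestors of b73da04: {25d0569, a145b56, b73da04, bd69779}.
Common ancestors: {25d0569, a145b56, bd69779}.
Among these, bd69779 is not an ancestor of any other common ancestor — it is the merge base.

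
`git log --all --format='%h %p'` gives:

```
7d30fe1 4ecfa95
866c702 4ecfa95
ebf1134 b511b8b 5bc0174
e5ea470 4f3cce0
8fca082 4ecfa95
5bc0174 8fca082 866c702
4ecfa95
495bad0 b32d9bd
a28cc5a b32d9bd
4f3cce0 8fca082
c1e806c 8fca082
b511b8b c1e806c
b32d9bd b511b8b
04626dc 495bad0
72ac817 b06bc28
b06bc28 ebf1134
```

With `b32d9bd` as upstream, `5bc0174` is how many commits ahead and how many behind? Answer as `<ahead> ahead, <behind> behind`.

2 ahead, 3 behind

Reachable from 5bc0174: {4ecfa95, 5bc0174, 866c702, 8fca082}.
Reachable from b32d9bd: {4ecfa95, 8fca082, b32d9bd, b511b8b, c1e806c}.
Only in 5bc0174's history (ahead): {5bc0174, 866c702} — 2.
Only in b32d9bd's history (behind): {b32d9bd, b511b8b, c1e806c} — 3.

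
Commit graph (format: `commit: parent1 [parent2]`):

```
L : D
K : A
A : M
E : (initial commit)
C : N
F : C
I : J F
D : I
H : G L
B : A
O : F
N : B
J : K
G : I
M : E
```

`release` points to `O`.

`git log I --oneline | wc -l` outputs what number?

Walking parent pointers from I: reachable set = {A, B, C, E, F, I, J, K, M, N}.
That is 10 commits.

10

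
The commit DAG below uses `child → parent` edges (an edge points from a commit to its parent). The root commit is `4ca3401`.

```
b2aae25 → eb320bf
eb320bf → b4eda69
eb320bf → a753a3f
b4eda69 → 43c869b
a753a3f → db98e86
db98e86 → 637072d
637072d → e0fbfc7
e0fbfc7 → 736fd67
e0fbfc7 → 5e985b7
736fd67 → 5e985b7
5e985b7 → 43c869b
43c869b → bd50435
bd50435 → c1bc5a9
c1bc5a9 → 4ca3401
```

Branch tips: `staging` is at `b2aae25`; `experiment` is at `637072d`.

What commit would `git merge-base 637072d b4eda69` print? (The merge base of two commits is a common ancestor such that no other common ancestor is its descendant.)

43c869b

Ancestors of 637072d: {43c869b, 4ca3401, 5e985b7, 637072d, 736fd67, bd50435, c1bc5a9, e0fbfc7}.
Ancestors of b4eda69: {43c869b, 4ca3401, b4eda69, bd50435, c1bc5a9}.
Common ancestors: {43c869b, 4ca3401, bd50435, c1bc5a9}.
Among these, 43c869b is not an ancestor of any other common ancestor — it is the merge base.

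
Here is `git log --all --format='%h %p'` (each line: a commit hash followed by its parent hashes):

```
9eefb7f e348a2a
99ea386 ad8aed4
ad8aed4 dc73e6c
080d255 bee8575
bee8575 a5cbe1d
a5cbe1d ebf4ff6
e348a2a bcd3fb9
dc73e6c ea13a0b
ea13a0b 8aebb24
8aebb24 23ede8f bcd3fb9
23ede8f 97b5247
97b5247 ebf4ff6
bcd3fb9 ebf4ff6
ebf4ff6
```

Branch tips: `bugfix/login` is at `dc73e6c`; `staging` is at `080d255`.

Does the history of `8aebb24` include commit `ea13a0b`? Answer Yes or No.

Ancestors of 8aebb24: {23ede8f, 8aebb24, 97b5247, bcd3fb9, ebf4ff6}.
ea13a0b is not in that set, so it is not an ancestor of 8aebb24.

No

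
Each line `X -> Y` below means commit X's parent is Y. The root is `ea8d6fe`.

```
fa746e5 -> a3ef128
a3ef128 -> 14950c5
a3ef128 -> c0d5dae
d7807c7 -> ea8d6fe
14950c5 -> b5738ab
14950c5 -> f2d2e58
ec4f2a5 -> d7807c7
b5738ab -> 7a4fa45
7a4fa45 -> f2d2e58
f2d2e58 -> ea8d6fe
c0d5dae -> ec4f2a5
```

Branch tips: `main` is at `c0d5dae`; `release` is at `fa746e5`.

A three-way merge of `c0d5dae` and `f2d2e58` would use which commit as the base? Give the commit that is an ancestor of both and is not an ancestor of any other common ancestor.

Ancestors of c0d5dae: {c0d5dae, d7807c7, ea8d6fe, ec4f2a5}.
Ancestors of f2d2e58: {ea8d6fe, f2d2e58}.
Common ancestors: {ea8d6fe}.
The only common ancestor is ea8d6fe, so it is the merge base.

ea8d6fe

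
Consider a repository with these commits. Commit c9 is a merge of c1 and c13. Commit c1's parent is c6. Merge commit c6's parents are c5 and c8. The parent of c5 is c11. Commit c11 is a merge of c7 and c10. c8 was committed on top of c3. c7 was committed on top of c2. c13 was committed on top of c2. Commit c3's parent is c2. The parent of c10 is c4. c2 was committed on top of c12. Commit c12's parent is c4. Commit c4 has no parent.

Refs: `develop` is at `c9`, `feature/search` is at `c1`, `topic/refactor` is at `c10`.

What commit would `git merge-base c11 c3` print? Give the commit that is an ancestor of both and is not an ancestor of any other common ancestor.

Ancestors of c11: {c10, c11, c12, c2, c4, c7}.
Ancestors of c3: {c12, c2, c3, c4}.
Common ancestors: {c12, c2, c4}.
Among these, c2 is not an ancestor of any other common ancestor — it is the merge base.

c2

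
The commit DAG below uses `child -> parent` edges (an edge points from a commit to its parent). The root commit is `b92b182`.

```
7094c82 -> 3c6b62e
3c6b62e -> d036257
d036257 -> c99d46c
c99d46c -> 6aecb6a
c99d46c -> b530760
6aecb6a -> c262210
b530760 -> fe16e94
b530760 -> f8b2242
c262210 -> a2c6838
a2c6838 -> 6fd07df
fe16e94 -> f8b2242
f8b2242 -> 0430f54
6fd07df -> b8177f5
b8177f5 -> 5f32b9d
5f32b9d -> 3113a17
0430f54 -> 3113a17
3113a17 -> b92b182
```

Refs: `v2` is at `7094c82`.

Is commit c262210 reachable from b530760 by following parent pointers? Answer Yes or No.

Ancestors of b530760: {0430f54, 3113a17, b530760, b92b182, f8b2242, fe16e94}.
c262210 is not in that set, so it is not an ancestor of b530760.

No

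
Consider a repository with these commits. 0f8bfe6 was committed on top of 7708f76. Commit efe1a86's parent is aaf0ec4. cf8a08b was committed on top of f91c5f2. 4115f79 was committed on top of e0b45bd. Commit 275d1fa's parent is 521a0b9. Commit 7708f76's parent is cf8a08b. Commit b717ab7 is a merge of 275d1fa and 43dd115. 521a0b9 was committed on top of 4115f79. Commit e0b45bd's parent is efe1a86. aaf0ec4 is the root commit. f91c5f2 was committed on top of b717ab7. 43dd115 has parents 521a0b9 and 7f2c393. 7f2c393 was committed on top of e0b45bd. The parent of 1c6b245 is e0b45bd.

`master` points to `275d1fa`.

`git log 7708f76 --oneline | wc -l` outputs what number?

12

Walking parent pointers from 7708f76: reachable set = {275d1fa, 4115f79, 43dd115, 521a0b9, 7708f76, 7f2c393, aaf0ec4, b717ab7, cf8a08b, e0b45bd, efe1a86, f91c5f2}.
That is 12 commits.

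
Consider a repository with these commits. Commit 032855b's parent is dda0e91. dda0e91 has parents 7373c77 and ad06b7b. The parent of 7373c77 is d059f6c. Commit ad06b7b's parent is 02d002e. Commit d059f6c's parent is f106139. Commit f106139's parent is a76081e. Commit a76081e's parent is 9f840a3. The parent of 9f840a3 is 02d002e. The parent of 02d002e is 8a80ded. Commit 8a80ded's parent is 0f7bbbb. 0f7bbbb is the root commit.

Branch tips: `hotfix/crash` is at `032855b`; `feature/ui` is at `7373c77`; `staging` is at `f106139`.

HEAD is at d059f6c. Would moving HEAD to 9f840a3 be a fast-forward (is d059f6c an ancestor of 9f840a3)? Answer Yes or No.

No

A fast-forward from d059f6c to 9f840a3 is possible iff d059f6c is an ancestor of 9f840a3.
Ancestors of 9f840a3: {02d002e, 0f7bbbb, 8a80ded, 9f840a3}.
d059f6c is not among them, so fast-forward is not possible.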